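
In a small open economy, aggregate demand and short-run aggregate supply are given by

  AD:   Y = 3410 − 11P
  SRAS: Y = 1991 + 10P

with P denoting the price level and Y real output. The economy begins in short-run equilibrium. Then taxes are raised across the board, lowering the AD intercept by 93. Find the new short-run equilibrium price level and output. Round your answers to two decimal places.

This is a negative demand shock: AD shifts left.
New AD: Y = 3317 − 11P.
Set AD = SRAS: 3317 − 11P = 1991 + 10P, so 1326 = 21P and P = 63.14.
Substituting into AD, Y = 2622.43.

P = 63.14, Y = 2622.43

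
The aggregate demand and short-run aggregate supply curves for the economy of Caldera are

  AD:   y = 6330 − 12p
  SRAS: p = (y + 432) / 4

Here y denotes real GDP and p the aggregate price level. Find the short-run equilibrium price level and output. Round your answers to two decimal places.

Rearrange SRAS to y = 4p − 432.
Set AD = SRAS: 6330 − 12p = 4p − 432, so 6762 = 16p and p = 422.63.
Substituting into AD, y = 6330 − 12p = 1258.50.

p = 422.63, y = 1258.50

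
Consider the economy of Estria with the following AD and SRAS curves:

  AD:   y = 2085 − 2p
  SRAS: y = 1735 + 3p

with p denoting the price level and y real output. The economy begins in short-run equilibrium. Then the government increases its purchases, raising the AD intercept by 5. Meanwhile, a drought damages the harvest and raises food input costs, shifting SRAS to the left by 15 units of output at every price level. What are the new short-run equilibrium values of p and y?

p = 74, y = 1942

After both shocks: AD is y = 2090 − 2p and SRAS is y = 1720 + 3p.
Setting them equal: 370 = 5p, so p = 74.
y = 2090 − 2·74 = 1942.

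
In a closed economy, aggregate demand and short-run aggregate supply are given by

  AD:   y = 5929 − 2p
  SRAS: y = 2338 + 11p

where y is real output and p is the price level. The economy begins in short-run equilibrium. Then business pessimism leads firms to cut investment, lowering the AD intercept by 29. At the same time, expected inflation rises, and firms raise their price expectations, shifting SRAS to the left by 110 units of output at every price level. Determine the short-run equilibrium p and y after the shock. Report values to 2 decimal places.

After both shocks: AD is y = 5900 − 2p and SRAS is y = 2228 + 11p.
Setting them equal: 3672 = 13p, so p = 282.46.
Substituting into AD, y = 5335.08.

p = 282.46, y = 5335.08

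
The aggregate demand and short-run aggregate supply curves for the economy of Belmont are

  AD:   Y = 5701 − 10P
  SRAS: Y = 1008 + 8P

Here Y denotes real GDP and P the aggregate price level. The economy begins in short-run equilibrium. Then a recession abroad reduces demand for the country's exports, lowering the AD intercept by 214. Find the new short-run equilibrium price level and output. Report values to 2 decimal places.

This is a negative demand shock: AD shifts left.
New AD: Y = 5487 − 10P.
Set AD = SRAS: 5487 − 10P = 1008 + 8P, so 4479 = 18P and P = 248.83.
Substituting into AD, Y = 2998.67.

P = 248.83, Y = 2998.67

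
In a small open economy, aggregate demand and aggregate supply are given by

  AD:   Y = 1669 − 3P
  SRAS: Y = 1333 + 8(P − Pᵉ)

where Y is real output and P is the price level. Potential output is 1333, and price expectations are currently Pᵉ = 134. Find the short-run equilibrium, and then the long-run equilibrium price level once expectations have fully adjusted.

Short run: with Pᵉ = 134, SRAS is Y = 261 + 8P. Setting AD = SRAS gives 1408 = 11P, so P = 128 and Y = 1669 − 3·128 = 1285.
Output 1285 is below potential 1333, so over time expected prices fall and SRAS shifts right until Y returns to 1333.
Long run: Y = 1333 on the AD curve gives 1333 = 1669 − 3P, so P = 112.

Short run: P = 128, Y = 1285. Long run: P = 112.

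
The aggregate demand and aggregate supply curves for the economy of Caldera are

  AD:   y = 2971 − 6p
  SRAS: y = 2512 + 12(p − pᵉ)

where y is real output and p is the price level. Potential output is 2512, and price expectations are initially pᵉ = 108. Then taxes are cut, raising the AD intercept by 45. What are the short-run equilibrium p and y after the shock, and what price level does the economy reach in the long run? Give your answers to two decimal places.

AD shifts right: new AD is y = 3016 − 6p. With pᵉ = 108, SRAS is y = 1216 + 12p.
Short run: 3016 − 6p = 1216 + 12p gives 1800 = 18p, so p = 100.00 and y = 3016 − 6p = 2416.00.
y = 2416.00 is below potential 2512; expectations adjust and SRAS shifts right until y = 2512.
Long run: on the new AD curve, 2512 = 3016 − 6p gives p = 84.00.

Short run: p = 100.00, y = 2416.00. Long run: p = 84.00.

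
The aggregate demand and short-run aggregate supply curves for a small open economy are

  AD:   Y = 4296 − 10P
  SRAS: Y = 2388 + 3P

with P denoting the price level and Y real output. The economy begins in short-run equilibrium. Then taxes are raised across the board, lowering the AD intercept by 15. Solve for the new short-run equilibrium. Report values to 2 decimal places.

P = 145.62, Y = 2824.85

This is a negative demand shock: AD shifts left.
New AD: Y = 4281 − 10P.
Set AD = SRAS: 4281 − 10P = 2388 + 3P, so 1893 = 13P and P = 145.62.
Substituting into AD, Y = 2824.85.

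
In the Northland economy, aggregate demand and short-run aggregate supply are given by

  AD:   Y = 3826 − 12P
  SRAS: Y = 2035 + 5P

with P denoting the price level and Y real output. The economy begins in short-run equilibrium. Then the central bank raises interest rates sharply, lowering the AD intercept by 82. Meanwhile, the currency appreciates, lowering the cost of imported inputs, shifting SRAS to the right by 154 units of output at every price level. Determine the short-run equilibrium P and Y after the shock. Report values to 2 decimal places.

P = 91.47, Y = 2646.35

After both shocks: AD is Y = 3744 − 12P and SRAS is Y = 2189 + 5P.
Setting them equal: 1555 = 17P, so P = 91.47.
Substituting into AD, Y = 2646.35.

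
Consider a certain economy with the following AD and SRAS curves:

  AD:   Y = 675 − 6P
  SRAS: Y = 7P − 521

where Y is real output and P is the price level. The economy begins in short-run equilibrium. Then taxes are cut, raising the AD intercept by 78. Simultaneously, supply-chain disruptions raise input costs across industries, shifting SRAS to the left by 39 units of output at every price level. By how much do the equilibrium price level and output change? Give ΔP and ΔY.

After both shocks: AD is Y = 753 − 6P and SRAS is Y = 7P − 560.
Setting them equal: 1313 = 13P, so P = 101.
Y = 753 − 6·101 = 147.
Initially P = 92, Y = 123, so ΔP = +9 and ΔY = +24.

ΔP = +9, ΔY = +24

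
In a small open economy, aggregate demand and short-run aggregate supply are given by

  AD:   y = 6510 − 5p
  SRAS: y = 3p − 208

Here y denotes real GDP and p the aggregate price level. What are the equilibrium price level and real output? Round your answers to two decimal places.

Set AD = SRAS: 6510 − 5p = 3p − 208, so 6718 = 8p and p = 839.75.
Substituting into AD, y = 6510 − 5p = 2311.25.

p = 839.75, y = 2311.25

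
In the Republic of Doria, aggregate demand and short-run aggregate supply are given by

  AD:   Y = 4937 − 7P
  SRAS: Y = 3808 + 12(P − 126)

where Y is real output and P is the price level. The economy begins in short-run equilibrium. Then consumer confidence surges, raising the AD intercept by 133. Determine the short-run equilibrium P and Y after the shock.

P = 146, Y = 4048

This is a positive demand shock: AD shifts right.
New AD: Y = 5070 − 7P.
SRAS can be written Y = 2296 + 12P.
Set AD = SRAS: 5070 − 7P = 2296 + 12P, so 2774 = 19P and P = 146.
Y = 5070 − 7·146 = 4048.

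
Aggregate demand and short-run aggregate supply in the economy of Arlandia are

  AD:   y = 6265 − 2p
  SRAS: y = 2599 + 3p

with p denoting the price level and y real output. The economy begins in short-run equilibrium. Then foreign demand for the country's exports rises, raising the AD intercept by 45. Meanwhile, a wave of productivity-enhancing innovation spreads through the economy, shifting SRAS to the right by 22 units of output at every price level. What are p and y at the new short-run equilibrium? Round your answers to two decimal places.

After both shocks: AD is y = 6310 − 2p and SRAS is y = 2621 + 3p.
Setting them equal: 3689 = 5p, so p = 737.80.
Substituting into AD, y = 4834.40.

p = 737.80, y = 4834.40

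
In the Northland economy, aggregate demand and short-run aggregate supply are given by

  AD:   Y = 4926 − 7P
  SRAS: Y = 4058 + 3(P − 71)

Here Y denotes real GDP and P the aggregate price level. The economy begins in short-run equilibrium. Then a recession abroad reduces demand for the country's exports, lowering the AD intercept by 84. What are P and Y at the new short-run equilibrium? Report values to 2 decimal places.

This is a negative demand shock: AD shifts left.
New AD: Y = 4842 − 7P.
SRAS can be written Y = 3845 + 3P.
Set AD = SRAS: 4842 − 7P = 3845 + 3P, so 997 = 10P and P = 99.70.
Substituting into AD, Y = 4144.10.

P = 99.70, Y = 4144.10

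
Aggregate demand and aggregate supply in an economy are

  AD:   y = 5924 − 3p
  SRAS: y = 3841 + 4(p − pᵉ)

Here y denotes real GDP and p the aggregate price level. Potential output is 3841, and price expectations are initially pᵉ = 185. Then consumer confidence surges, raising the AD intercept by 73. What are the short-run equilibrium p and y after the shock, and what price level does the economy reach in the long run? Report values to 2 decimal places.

AD shifts right: new AD is y = 5997 − 3p. With pᵉ = 185, SRAS is y = 3101 + 4p.
Short run: 5997 − 3p = 3101 + 4p gives 2896 = 7p, so p = 413.71 and y = 5997 − 3p = 4755.86.
y = 4755.86 is above potential 3841; expectations adjust and SRAS shifts left until y = 3841.
Long run: on the new AD curve, 3841 = 5997 − 3p gives p = 718.67.

Short run: p = 413.71, y = 4755.86. Long run: p = 718.67.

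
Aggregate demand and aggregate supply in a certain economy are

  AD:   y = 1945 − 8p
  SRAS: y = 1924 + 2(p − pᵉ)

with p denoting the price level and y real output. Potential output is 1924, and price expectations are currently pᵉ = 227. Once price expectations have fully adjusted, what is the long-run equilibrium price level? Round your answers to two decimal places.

Long-run p = 2.63

Short run: with pᵉ = 227, SRAS is y = 1470 + 2p. Setting AD = SRAS gives 475 = 10p, so p = 47.50 and y = 1945 − 8p = 1565.00.
Output 1565.00 is below potential 1924, so over time expected prices fall and SRAS shifts right until y returns to 1924.
Long run: y = 1924 on the AD curve gives 1924 = 1945 − 8p, so p = 2.63.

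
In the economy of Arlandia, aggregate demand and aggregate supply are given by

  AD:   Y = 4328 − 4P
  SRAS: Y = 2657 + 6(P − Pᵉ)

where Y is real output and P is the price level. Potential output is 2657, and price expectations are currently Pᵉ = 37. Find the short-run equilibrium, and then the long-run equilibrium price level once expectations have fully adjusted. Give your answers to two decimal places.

Short run: with Pᵉ = 37, SRAS is Y = 2435 + 6P. Setting AD = SRAS gives 1893 = 10P, so P = 189.30 and Y = 4328 − 4P = 3570.80.
Output 3570.80 is above potential 2657, so over time expected prices rise and SRAS shifts left until Y returns to 2657.
Long run: Y = 2657 on the AD curve gives 2657 = 4328 − 4P, so P = 417.75.

Short run: P = 189.30, Y = 3570.80. Long run: P = 417.75.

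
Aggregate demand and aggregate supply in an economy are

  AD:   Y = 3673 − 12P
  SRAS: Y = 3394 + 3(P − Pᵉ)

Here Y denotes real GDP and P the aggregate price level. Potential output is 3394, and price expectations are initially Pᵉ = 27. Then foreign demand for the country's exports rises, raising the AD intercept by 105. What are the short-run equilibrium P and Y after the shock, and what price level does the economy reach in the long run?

Short run: P = 31, Y = 3406. Long run: P = 32.

AD shifts right: new AD is Y = 3778 − 12P. With Pᵉ = 27, SRAS is Y = 3313 + 3P.
Short run: 3778 − 12P = 3313 + 3P gives 465 = 15P, so P = 31 and Y = 3778 − 12·31 = 3406.
Y = 3406 is above potential 3394; expectations adjust and SRAS shifts left until Y = 3394.
Long run: on the new AD curve, 3394 = 3778 − 12P gives P = 32.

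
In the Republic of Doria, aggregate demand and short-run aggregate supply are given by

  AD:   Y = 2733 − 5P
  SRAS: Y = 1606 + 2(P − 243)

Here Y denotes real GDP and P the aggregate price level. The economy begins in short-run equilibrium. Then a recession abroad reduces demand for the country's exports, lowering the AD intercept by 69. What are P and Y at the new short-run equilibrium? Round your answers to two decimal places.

P = 220.57, Y = 1561.14

This is a negative demand shock: AD shifts left.
New AD: Y = 2664 − 5P.
SRAS can be written Y = 1120 + 2P.
Set AD = SRAS: 2664 − 5P = 1120 + 2P, so 1544 = 7P and P = 220.57.
Substituting into AD, Y = 1561.14.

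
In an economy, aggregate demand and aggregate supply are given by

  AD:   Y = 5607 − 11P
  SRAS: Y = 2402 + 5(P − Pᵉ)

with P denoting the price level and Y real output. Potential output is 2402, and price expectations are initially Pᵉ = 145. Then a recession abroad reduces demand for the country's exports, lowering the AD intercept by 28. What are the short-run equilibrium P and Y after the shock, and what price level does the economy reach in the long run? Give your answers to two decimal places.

Short run: P = 243.88, Y = 2896.38. Long run: P = 288.82.

AD shifts left: new AD is Y = 5579 − 11P. With Pᵉ = 145, SRAS is Y = 1677 + 5P.
Short run: 5579 − 11P = 1677 + 5P gives 3902 = 16P, so P = 243.88 and Y = 5579 − 11P = 2896.38.
Y = 2896.38 is above potential 2402; expectations adjust and SRAS shifts left until Y = 2402.
Long run: on the new AD curve, 2402 = 5579 − 11P gives P = 288.82.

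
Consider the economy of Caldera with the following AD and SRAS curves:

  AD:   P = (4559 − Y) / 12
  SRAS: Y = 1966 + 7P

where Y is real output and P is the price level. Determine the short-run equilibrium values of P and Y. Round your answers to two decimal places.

Rearrange AD to Y = 4559 − 12P.
Set AD = SRAS: 4559 − 12P = 1966 + 7P, so 2593 = 19P and P = 136.47.
Substituting into AD, Y = 4559 − 12P = 2921.32.

P = 136.47, Y = 2921.32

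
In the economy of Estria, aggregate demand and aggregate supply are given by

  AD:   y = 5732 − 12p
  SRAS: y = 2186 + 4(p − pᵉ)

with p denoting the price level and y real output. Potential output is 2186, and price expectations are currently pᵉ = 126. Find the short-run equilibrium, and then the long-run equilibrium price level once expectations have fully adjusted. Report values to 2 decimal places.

Short run: with pᵉ = 126, SRAS is y = 1682 + 4p. Setting AD = SRAS gives 4050 = 16p, so p = 253.13 and y = 5732 − 12p = 2694.50.
Output 2694.50 is above potential 2186, so over time expected prices rise and SRAS shifts left until y returns to 2186.
Long run: y = 2186 on the AD curve gives 2186 = 5732 − 12p, so p = 295.50.

Short run: p = 253.13, y = 2694.50. Long run: p = 295.50.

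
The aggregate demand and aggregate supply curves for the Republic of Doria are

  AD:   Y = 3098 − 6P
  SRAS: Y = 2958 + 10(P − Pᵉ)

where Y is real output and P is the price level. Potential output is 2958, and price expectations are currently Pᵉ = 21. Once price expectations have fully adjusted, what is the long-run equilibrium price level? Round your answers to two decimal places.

Long-run P = 23.33

Short run: with Pᵉ = 21, SRAS is Y = 2748 + 10P. Setting AD = SRAS gives 350 = 16P, so P = 21.88 and Y = 3098 − 6P = 2966.75.
Output 2966.75 is above potential 2958, so over time expected prices rise and SRAS shifts left until Y returns to 2958.
Long run: Y = 2958 on the AD curve gives 2958 = 3098 − 6P, so P = 23.33.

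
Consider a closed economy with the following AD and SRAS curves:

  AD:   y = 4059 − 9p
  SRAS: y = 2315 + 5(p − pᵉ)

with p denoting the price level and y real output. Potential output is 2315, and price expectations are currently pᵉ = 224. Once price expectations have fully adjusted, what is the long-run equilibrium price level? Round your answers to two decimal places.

Long-run p = 193.78

Short run: with pᵉ = 224, SRAS is y = 1195 + 5p. Setting AD = SRAS gives 2864 = 14p, so p = 204.57 and y = 4059 − 9p = 2217.86.
Output 2217.86 is below potential 2315, so over time expected prices fall and SRAS shifts right until y returns to 2315.
Long run: y = 2315 on the AD curve gives 2315 = 4059 − 9p, so p = 193.78.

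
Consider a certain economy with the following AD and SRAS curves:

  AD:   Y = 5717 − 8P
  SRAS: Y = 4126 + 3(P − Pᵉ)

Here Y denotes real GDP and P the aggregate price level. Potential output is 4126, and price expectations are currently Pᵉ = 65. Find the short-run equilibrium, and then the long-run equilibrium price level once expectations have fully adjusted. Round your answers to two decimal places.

Short run: with Pᵉ = 65, SRAS is Y = 3931 + 3P. Setting AD = SRAS gives 1786 = 11P, so P = 162.36 and Y = 5717 − 8P = 4418.09.
Output 4418.09 is above potential 4126, so over time expected prices rise and SRAS shifts left until Y returns to 4126.
Long run: Y = 4126 on the AD curve gives 4126 = 5717 − 8P, so P = 198.88.

Short run: P = 162.36, Y = 4418.09. Long run: P = 198.88.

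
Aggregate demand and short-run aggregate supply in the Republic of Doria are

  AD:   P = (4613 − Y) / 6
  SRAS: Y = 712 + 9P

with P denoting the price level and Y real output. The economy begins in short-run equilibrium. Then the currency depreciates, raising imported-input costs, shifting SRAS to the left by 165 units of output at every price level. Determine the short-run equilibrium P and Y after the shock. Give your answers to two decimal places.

P = 271.07, Y = 2986.60

This is a negative supply shock: SRAS shifts left.
New SRAS: Y = 547 + 9P.
Set AD = SRAS: 4613 − 6P = 547 + 9P, so 4066 = 15P and P = 271.07.
Substituting into AD, Y = 2986.60.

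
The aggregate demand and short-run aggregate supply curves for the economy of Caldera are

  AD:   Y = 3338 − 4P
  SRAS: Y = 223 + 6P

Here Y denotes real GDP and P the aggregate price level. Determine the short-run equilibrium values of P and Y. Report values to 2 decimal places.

Set AD = SRAS: 3338 − 4P = 223 + 6P, so 3115 = 10P and P = 311.50.
Substituting into AD, Y = 3338 − 4P = 2092.00.

P = 311.50, Y = 2092.00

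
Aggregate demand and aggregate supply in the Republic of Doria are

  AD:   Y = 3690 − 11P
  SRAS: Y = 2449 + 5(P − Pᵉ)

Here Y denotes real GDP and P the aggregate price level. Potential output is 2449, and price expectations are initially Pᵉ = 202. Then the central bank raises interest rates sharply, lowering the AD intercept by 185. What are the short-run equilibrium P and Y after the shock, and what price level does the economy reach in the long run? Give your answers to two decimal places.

Short run: P = 129.13, Y = 2084.63. Long run: P = 96.00.

AD shifts left: new AD is Y = 3505 − 11P. With Pᵉ = 202, SRAS is Y = 1439 + 5P.
Short run: 3505 − 11P = 1439 + 5P gives 2066 = 16P, so P = 129.13 and Y = 3505 − 11P = 2084.63.
Y = 2084.63 is below potential 2449; expectations adjust and SRAS shifts right until Y = 2449.
Long run: on the new AD curve, 2449 = 3505 − 11P gives P = 96.00.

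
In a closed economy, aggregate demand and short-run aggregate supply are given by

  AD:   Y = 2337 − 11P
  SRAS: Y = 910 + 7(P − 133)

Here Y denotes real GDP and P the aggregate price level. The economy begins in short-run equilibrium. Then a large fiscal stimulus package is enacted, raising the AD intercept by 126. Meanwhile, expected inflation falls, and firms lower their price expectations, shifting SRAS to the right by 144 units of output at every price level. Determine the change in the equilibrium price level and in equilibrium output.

After both shocks: AD is Y = 2463 − 11P and SRAS is Y = 123 + 7P.
Setting them equal: 2340 = 18P, so P = 130.
Y = 2463 − 11·130 = 1033.
Initially P = 131, Y = 896, so ΔP = -1 and ΔY = +137.

ΔP = -1, ΔY = +137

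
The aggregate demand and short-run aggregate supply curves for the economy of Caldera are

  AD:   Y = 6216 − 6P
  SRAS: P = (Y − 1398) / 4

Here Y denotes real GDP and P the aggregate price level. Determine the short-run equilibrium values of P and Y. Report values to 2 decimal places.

P = 481.80, Y = 3325.20

Rearrange SRAS to Y = 1398 + 4P.
Set AD = SRAS: 6216 − 6P = 1398 + 4P, so 4818 = 10P and P = 481.80.
Substituting into AD, Y = 6216 − 6P = 3325.20.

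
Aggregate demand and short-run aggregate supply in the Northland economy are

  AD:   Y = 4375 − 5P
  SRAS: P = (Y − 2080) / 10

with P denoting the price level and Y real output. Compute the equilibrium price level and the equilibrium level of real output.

P = 153, Y = 3610

Rearrange SRAS to Y = 2080 + 10P.
Set AD = SRAS: 4375 − 5P = 2080 + 10P, so 2295 = 15P and P = 153.
Then Y = 4375 − 5·153 = 3610.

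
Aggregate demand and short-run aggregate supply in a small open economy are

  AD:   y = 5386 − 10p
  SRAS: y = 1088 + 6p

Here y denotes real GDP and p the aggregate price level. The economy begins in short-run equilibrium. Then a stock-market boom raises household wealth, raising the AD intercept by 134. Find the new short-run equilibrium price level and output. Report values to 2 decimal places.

This is a positive demand shock: AD shifts right.
New AD: y = 5520 − 10p.
Set AD = SRAS: 5520 − 10p = 1088 + 6p, so 4432 = 16p and p = 277.00.
Substituting into AD, y = 2750.00.

p = 277.00, y = 2750.00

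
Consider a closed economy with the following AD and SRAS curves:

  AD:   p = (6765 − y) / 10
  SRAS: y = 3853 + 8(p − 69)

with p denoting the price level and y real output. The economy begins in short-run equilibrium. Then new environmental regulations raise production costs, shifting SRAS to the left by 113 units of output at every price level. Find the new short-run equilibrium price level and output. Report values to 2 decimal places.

p = 198.72, y = 4777.78

This is a negative supply shock: SRAS shifts left.
New SRAS: y = 3188 + 8p.
Set AD = SRAS: 6765 − 10p = 3188 + 8p, so 3577 = 18p and p = 198.72.
Substituting into AD, y = 4777.78.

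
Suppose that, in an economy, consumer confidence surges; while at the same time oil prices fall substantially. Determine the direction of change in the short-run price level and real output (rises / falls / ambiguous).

Price level: ambiguous; output: rises

The first event is a positive demand shock: AD shifts right, which by itself pushes P up and Y up.
The second is a favourable supply shock: SRAS shifts right, which by itself pushes P down and Y up.
The two shocks push P in opposite directions, so the effect on P is ambiguous. Both shocks push Y up, so Y rises.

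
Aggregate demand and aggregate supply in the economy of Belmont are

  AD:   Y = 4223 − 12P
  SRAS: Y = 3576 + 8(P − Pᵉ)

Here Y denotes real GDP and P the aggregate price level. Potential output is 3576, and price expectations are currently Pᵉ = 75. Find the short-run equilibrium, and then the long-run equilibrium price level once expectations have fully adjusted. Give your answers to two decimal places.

Short run: P = 62.35, Y = 3474.80. Long run: P = 53.92.

Short run: with Pᵉ = 75, SRAS is Y = 2976 + 8P. Setting AD = SRAS gives 1247 = 20P, so P = 62.35 and Y = 4223 − 12P = 3474.80.
Output 3474.80 is below potential 3576, so over time expected prices fall and SRAS shifts right until Y returns to 3576.
Long run: Y = 3576 on the AD curve gives 3576 = 4223 − 12P, so P = 53.92.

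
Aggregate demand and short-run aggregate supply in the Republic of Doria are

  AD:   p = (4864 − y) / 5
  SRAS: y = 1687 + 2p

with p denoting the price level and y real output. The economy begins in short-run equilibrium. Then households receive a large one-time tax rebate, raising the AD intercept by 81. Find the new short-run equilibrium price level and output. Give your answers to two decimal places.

p = 465.43, y = 2617.86

This is a positive demand shock: AD shifts right.
New AD: y = 4945 − 5p.
Set AD = SRAS: 4945 − 5p = 1687 + 2p, so 3258 = 7p and p = 465.43.
Substituting into AD, y = 2617.86.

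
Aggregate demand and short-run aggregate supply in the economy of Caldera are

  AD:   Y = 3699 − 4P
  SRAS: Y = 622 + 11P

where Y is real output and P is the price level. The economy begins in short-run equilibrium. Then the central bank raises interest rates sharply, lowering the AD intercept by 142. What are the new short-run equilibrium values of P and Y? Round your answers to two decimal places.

This is a negative demand shock: AD shifts left.
New AD: Y = 3557 − 4P.
Set AD = SRAS: 3557 − 4P = 622 + 11P, so 2935 = 15P and P = 195.67.
Substituting into AD, Y = 2774.33.

P = 195.67, Y = 2774.33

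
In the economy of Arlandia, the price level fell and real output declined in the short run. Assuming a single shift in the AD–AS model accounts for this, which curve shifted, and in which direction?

AD shifted left

P fell and Y fell. An AD shift moves P and Y in the same direction; an SRAS shift moves them in opposite directions.
Here P and Y moved in the same direction, so the AD curve shifted.
Since Y fell, AD shifted left.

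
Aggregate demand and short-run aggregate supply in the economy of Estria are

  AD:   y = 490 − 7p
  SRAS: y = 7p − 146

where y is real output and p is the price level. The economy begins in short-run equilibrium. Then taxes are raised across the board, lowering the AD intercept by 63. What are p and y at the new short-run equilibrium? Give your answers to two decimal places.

p = 40.93, y = 140.50

This is a negative demand shock: AD shifts left.
New AD: y = 427 − 7p.
Set AD = SRAS: 427 − 7p = 7p − 146, so 573 = 14p and p = 40.93.
Substituting into AD, y = 140.50.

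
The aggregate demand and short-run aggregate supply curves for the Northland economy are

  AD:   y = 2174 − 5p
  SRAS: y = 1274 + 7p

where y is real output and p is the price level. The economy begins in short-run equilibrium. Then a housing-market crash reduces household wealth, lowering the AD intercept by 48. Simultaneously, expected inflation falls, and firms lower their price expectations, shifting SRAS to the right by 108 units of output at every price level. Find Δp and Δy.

After both shocks: AD is y = 2126 − 5p and SRAS is y = 1382 + 7p.
Setting them equal: 744 = 12p, so p = 62.
y = 2126 − 5·62 = 1816.
Initially p = 75, y = 1799, so Δp = -13 and Δy = +17.

Δp = -13, Δy = +17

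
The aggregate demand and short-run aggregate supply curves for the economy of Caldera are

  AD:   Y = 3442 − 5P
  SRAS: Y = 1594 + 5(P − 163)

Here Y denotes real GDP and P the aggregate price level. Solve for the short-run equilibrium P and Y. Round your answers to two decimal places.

P = 266.30, Y = 2110.50

Write SRAS as Y = 1594 + 5P − 815 = 779 + 5P.
Set AD = SRAS: 3442 − 5P = 779 + 5P, so 2663 = 10P and P = 266.30.
Substituting into AD, Y = 3442 − 5P = 2110.50.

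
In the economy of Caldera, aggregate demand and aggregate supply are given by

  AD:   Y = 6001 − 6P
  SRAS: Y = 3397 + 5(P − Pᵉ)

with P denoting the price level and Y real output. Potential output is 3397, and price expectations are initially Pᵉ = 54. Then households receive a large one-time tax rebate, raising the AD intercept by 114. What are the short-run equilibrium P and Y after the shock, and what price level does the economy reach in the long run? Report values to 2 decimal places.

Short run: P = 271.64, Y = 4485.18. Long run: P = 453.00.

AD shifts right: new AD is Y = 6115 − 6P. With Pᵉ = 54, SRAS is Y = 3127 + 5P.
Short run: 6115 − 6P = 3127 + 5P gives 2988 = 11P, so P = 271.64 and Y = 6115 − 6P = 4485.18.
Y = 4485.18 is above potential 3397; expectations adjust and SRAS shifts left until Y = 3397.
Long run: on the new AD curve, 3397 = 6115 − 6P gives P = 453.00.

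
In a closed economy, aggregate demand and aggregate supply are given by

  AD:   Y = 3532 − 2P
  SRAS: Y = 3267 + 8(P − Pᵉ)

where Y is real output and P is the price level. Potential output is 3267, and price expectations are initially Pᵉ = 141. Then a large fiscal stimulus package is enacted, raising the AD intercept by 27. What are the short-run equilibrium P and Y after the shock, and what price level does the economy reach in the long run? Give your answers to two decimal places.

AD shifts right: new AD is Y = 3559 − 2P. With Pᵉ = 141, SRAS is Y = 2139 + 8P.
Short run: 3559 − 2P = 2139 + 8P gives 1420 = 10P, so P = 142.00 and Y = 3559 − 2P = 3275.00.
Y = 3275.00 is above potential 3267; expectations adjust and SRAS shifts left until Y = 3267.
Long run: on the new AD curve, 3267 = 3559 − 2P gives P = 146.00.

Short run: P = 142.00, Y = 3275.00. Long run: P = 146.00.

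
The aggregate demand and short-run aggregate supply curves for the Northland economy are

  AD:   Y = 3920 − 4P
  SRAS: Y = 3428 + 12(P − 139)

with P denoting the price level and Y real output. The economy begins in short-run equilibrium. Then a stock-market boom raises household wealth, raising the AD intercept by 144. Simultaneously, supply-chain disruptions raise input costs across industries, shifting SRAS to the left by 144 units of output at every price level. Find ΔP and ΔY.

After both shocks: AD is Y = 4064 − 4P and SRAS is Y = 1616 + 12P.
Setting them equal: 2448 = 16P, so P = 153.
Y = 4064 − 4·153 = 3452.
Initially P = 135, Y = 3380, so ΔP = +18 and ΔY = +72.

ΔP = +18, ΔY = +72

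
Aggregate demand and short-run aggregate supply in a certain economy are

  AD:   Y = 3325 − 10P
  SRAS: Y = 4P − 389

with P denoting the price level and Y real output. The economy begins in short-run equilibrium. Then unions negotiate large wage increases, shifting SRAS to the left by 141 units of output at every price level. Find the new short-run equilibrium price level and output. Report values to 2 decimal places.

P = 275.36, Y = 571.43

This is a negative supply shock: SRAS shifts left.
New SRAS: Y = 4P − 530.
Set AD = SRAS: 3325 − 10P = 4P − 530, so 3855 = 14P and P = 275.36.
Substituting into AD, Y = 571.43.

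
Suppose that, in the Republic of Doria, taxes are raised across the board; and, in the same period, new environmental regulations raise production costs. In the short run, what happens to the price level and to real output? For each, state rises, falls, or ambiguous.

Price level: ambiguous; output: falls

The first event is a negative demand shock: AD shifts left, which by itself pushes P down and Y down.
The second is an adverse supply shock: SRAS shifts left, which by itself pushes P up and Y down.
The two shocks push P in opposite directions, so the effect on P is ambiguous. Both shocks push Y down, so Y falls.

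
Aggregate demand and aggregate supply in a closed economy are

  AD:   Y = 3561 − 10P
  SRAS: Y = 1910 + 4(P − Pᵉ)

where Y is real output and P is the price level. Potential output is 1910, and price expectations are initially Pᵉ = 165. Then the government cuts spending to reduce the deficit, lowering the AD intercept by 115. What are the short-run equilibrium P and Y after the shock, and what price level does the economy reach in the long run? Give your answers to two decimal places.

Short run: P = 156.86, Y = 1877.43. Long run: P = 153.60.

AD shifts left: new AD is Y = 3446 − 10P. With Pᵉ = 165, SRAS is Y = 1250 + 4P.
Short run: 3446 − 10P = 1250 + 4P gives 2196 = 14P, so P = 156.86 and Y = 3446 − 10P = 1877.43.
Y = 1877.43 is below potential 1910; expectations adjust and SRAS shifts right until Y = 1910.
Long run: on the new AD curve, 1910 = 3446 − 10P gives P = 153.60.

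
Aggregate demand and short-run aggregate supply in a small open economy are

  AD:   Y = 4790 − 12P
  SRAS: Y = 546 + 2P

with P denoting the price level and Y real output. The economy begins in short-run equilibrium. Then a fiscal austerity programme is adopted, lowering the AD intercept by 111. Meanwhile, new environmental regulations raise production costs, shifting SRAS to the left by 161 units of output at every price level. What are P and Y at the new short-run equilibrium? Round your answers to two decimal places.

P = 306.71, Y = 998.43

After both shocks: AD is Y = 4679 − 12P and SRAS is Y = 385 + 2P.
Setting them equal: 4294 = 14P, so P = 306.71.
Substituting into AD, Y = 998.43.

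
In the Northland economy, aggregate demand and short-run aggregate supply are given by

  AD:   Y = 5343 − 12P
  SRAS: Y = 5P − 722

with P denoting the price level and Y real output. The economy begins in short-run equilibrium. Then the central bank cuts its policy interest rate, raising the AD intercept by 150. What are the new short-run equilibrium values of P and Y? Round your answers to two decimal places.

P = 365.59, Y = 1105.94

This is a positive demand shock: AD shifts right.
New AD: Y = 5493 − 12P.
Set AD = SRAS: 5493 − 12P = 5P − 722, so 6215 = 17P and P = 365.59.
Substituting into AD, Y = 1105.94.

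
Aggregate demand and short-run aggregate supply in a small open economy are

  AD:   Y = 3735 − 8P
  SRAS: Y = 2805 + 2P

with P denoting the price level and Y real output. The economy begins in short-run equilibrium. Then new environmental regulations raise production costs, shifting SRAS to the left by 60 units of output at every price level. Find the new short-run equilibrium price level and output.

This is a negative supply shock: SRAS shifts left.
New SRAS: Y = 2745 + 2P.
Set AD = SRAS: 3735 − 8P = 2745 + 2P, so 990 = 10P and P = 99.
Y = 3735 − 8·99 = 2943.

P = 99, Y = 2943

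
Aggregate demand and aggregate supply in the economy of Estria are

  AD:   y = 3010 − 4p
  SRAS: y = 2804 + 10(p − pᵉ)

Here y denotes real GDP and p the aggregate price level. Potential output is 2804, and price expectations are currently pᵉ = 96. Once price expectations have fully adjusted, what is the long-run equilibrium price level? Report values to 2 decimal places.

Long-run p = 51.50

Short run: with pᵉ = 96, SRAS is y = 1844 + 10p. Setting AD = SRAS gives 1166 = 14p, so p = 83.29 and y = 3010 − 4p = 2676.86.
Output 2676.86 is below potential 2804, so over time expected prices fall and SRAS shifts right until y returns to 2804.
Long run: y = 2804 on the AD curve gives 2804 = 3010 − 4p, so p = 51.50.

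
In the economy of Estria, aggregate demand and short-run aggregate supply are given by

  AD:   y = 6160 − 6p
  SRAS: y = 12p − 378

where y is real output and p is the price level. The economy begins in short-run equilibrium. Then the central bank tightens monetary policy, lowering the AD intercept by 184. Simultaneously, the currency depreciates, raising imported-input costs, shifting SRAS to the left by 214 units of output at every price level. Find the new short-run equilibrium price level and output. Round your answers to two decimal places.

p = 364.89, y = 3786.67

After both shocks: AD is y = 5976 − 6p and SRAS is y = 12p − 592.
Setting them equal: 6568 = 18p, so p = 364.89.
Substituting into AD, y = 3786.67.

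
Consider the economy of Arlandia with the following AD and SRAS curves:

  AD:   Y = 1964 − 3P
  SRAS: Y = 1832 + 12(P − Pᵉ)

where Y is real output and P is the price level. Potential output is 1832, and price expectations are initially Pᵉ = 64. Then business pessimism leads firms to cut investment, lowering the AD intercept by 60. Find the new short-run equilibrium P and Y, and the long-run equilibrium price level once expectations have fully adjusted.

AD shifts left: new AD is Y = 1904 − 3P. With Pᵉ = 64, SRAS is Y = 1064 + 12P.
Short run: 1904 − 3P = 1064 + 12P gives 840 = 15P, so P = 56 and Y = 1904 − 3·56 = 1736.
Y = 1736 is below potential 1832; expectations adjust and SRAS shifts right until Y = 1832.
Long run: on the new AD curve, 1832 = 1904 − 3P gives P = 24.

Short run: P = 56, Y = 1736. Long run: P = 24.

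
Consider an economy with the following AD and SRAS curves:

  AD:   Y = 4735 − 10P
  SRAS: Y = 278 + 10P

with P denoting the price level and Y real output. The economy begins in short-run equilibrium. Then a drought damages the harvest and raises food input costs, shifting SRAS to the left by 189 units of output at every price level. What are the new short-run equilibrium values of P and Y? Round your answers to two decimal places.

P = 232.30, Y = 2412.00

This is a negative supply shock: SRAS shifts left.
New SRAS: Y = 89 + 10P.
Set AD = SRAS: 4735 − 10P = 89 + 10P, so 4646 = 20P and P = 232.30.
Substituting into AD, Y = 2412.00.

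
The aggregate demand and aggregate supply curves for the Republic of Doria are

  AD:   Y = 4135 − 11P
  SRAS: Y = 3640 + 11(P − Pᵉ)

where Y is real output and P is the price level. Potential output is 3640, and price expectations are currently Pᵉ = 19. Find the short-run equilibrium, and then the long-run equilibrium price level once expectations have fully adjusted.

Short run: P = 32, Y = 3783. Long run: P = 45.

Short run: with Pᵉ = 19, SRAS is Y = 3431 + 11P. Setting AD = SRAS gives 704 = 22P, so P = 32 and Y = 4135 − 11·32 = 3783.
Output 3783 is above potential 3640, so over time expected prices rise and SRAS shifts left until Y returns to 3640.
Long run: Y = 3640 on the AD curve gives 3640 = 4135 − 11P, so P = 45.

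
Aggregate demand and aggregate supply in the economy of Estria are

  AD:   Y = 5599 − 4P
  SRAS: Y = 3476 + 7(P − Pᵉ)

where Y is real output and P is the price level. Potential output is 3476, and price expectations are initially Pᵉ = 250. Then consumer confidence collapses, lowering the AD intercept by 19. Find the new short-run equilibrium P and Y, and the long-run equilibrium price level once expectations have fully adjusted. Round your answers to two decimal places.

AD shifts left: new AD is Y = 5580 − 4P. With Pᵉ = 250, SRAS is Y = 1726 + 7P.
Short run: 5580 − 4P = 1726 + 7P gives 3854 = 11P, so P = 350.36 and Y = 5580 − 4P = 4178.55.
Y = 4178.55 is above potential 3476; expectations adjust and SRAS shifts left until Y = 3476.
Long run: on the new AD curve, 3476 = 5580 − 4P gives P = 526.00.

Short run: P = 350.36, Y = 4178.55. Long run: P = 526.00.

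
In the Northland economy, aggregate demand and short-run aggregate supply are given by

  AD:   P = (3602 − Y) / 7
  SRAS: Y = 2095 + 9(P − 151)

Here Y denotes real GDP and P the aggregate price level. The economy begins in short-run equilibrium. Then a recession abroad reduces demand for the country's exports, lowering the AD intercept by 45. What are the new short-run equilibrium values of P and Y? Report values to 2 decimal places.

P = 176.31, Y = 2322.81

This is a negative demand shock: AD shifts left.
New AD: Y = 3557 − 7P.
SRAS can be written Y = 736 + 9P.
Set AD = SRAS: 3557 − 7P = 736 + 9P, so 2821 = 16P and P = 176.31.
Substituting into AD, Y = 2322.81.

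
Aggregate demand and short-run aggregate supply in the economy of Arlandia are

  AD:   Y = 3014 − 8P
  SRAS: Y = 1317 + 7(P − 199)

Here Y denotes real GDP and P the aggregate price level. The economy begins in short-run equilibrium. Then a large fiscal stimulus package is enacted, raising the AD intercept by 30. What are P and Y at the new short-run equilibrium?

P = 208, Y = 1380

This is a positive demand shock: AD shifts right.
New AD: Y = 3044 − 8P.
SRAS can be written Y = 7P − 76.
Set AD = SRAS: 3044 − 8P = 7P − 76, so 3120 = 15P and P = 208.
Y = 3044 − 8·208 = 1380.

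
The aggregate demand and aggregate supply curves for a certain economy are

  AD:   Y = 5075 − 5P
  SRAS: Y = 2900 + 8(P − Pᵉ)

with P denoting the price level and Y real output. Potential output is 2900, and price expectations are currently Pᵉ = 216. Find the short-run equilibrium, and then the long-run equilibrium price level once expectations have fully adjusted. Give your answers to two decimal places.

Short run: P = 300.23, Y = 3573.85. Long run: P = 435.00.

Short run: with Pᵉ = 216, SRAS is Y = 1172 + 8P. Setting AD = SRAS gives 3903 = 13P, so P = 300.23 and Y = 5075 − 5P = 3573.85.
Output 3573.85 is above potential 2900, so over time expected prices rise and SRAS shifts left until Y returns to 2900.
Long run: Y = 2900 on the AD curve gives 2900 = 5075 − 5P, so P = 435.00.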